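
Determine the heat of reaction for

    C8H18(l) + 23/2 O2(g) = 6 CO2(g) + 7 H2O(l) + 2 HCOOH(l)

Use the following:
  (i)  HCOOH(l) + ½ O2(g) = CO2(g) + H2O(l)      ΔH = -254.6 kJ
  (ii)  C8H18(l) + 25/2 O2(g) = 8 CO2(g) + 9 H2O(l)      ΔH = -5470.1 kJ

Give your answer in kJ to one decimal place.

(i) reversed and × 2: (-2)·(-254.6) = +509.2 kJ
(ii) as written: -5470.1 kJ
Combining the equations, ΔH = (+509.2) + (-5470.1) = -4960.9 kJ

ΔH = -4960.9 kJ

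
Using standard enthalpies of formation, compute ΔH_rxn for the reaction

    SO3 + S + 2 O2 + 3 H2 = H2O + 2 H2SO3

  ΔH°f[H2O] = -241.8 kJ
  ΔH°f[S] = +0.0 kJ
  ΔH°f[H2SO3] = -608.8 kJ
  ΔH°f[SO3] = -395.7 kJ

ΔH_rxn = -1063.7 kJ

ΔH°rxn = Σ nΔHf°(products) − Σ nΔHf°(reactants).
Products: 1·(-241.8) + 2·(-608.8) = -1459.4
Reactants: 1·(-395.7) + 1·(+0.0) + 2·(+0.0) + 3·(+0.0) = -395.7
ΔH_rxn = (-1459.4) − (-395.7) = -1063.7 kJ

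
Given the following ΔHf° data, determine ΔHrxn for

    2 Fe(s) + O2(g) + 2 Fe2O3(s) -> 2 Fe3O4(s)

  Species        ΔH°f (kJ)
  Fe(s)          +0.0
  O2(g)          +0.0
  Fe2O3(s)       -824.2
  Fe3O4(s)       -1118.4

ΔHrxn = -588.4 kJ

ΔH°rxn = Σ nΔHf°(products) − Σ nΔHf°(reactants).
Products: 2·(-1118.4) = -2236.8
Reactants: 2·(+0.0) + 1·(+0.0) + 2·(-824.2) = -1648.4
ΔHrxn = (-2236.8) − (-1648.4) = -588.4 kJ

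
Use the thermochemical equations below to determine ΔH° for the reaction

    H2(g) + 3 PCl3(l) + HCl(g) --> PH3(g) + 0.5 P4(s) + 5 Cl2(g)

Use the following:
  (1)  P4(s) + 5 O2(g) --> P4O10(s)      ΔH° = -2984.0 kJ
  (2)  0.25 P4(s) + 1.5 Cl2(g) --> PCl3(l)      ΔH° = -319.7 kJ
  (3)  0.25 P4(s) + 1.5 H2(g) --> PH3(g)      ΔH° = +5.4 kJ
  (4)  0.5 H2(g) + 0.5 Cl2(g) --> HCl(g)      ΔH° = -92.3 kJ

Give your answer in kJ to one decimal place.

(1): not needed.
(2) reversed and × 3: (-3)·(-319.7) = +959.1 kJ
(3) as written: +5.4 kJ
(4) reversed: +92.3 kJ
By Hess's law, ΔH° = (-3)·(-319.7) + (1)·(+5.4) + (-1)·(-92.3) = 1056.8 kJ

ΔH° = 1056.8 kJ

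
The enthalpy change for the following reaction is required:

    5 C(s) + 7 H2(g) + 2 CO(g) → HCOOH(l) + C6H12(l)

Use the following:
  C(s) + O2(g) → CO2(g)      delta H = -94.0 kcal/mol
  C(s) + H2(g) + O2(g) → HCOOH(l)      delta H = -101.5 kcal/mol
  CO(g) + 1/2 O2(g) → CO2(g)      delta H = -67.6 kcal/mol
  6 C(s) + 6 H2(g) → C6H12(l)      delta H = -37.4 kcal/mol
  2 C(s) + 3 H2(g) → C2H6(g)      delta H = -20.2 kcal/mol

delta H = -86.1 kcal/mol

equation 1 reversed and × 2: (-2)·(-94.0) = +188.0 kcal/mol
equation 2 as written (HCOOH(l) already on the product side): -101.5 kcal/mol
equation 3 × 2 (×2 to match 2 CO(g) in the target): (2)·(-67.6) = -135.2 kcal/mol
equation 4 as written (C6H12(l) already on the product side): -37.4 kcal/mol
equation 5: not needed (C2H6(g) appears nowhere else).
Since enthalpy is a state function, delta H = (+188.0) + (-101.5) + (-135.2) + (-37.4) = -86.1 kcal/mol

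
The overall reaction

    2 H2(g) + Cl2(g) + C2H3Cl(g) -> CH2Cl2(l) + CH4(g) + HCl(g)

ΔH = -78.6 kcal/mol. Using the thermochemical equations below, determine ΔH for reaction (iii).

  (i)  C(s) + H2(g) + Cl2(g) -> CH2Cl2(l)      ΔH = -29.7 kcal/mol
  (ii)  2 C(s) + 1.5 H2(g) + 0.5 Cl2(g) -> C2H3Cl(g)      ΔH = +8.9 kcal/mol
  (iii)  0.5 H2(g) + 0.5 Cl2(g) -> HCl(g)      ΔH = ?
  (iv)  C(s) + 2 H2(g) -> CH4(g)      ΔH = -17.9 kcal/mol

ΔH = -22.1 kcal/mol

(i) as written (CH2Cl2(l) already on the product side): -29.7 kcal/mol
(ii) reversed (C2H3Cl(g) must end up as a reactant): -8.9 kcal/mol
(iii) as written (HCl(g) already on the product side): contributes x
(iv) as written (CH4(g) already on the product side): -17.9 kcal/mol
-78.6 = (-29.7) + (-8.9) + (-17.9) + x
x = (-78.6 − (-56.5)) / (1) = -22.1 kcal/mol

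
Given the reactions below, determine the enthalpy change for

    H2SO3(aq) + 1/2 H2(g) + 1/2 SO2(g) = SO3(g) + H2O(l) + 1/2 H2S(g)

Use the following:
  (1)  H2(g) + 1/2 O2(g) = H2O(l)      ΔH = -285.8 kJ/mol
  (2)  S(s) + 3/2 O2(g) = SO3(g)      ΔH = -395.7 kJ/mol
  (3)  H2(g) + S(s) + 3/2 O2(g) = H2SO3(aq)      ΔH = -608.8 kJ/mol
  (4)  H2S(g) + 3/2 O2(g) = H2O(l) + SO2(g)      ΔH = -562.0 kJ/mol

ΔH = 65.4 kJ/mol

(1) × 3/2: (3/2)·(-285.8) = -428.7 kJ/mol
(2) as written (SO3(g) already on the product side): -395.7 kJ/mol
(3) reversed (H2SO3(aq) must end up as a reactant): +608.8 kJ/mol
(4) reversed and × 1/2 (reverse to put H2S(g) on the product side; scale by 1/2 for the 1/2 H2S(g)): (-1/2)·(-562.0) = +281.0 kJ/mol
Summing the manipulated equations, ΔH = (-428.7) + (-395.7) + (+608.8) + (+281.0) = 65.4 kJ/mol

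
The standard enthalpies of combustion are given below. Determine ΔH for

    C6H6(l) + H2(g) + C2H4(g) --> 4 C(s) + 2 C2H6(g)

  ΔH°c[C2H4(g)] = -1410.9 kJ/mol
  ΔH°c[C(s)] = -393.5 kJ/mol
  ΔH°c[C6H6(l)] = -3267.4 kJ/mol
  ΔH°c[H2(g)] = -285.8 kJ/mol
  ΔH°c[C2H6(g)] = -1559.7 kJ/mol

ΔH = -270.7 kJ/mol

Using ΔH = Σ nΔHc°(reactants) − Σ nΔHc°(products):
= [1·(-3267.4) + 1·(-285.8) + 1·(-1410.9)] − [4·(-393.5) + 2·(-1559.7)]
= -270.7 kJ/mol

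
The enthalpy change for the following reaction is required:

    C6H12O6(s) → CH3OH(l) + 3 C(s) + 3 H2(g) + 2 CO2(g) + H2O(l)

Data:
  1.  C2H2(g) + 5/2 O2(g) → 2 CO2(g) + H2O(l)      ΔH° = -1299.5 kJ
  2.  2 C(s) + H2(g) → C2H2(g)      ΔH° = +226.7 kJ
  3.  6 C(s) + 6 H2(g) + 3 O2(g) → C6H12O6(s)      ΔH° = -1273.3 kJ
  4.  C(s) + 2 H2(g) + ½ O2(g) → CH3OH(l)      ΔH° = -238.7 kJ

eq. 1 as written: -1299.5 kJ
eq. 2 as written: +226.7 kJ
eq. 3 reversed: +1273.3 kJ
eq. 4 as written: -238.7 kJ
ΔH° = (1)·(-1299.5) + (1)·(+226.7) + (-1)·(-1273.3) + (1)·(-238.7) = -38.2 kJ

ΔH° = -38.2 kJ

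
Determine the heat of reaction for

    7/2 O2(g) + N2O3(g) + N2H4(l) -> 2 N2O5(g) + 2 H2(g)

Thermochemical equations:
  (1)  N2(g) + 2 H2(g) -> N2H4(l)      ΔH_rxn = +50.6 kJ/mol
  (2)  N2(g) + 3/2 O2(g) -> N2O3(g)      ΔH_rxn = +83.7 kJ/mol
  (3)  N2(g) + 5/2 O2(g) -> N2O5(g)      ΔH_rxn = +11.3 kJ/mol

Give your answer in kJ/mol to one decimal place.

(1) reversed (reverse to put N2H4(l) on the reactant side): -50.6 kJ/mol
(2) reversed (reverse to put N2O3(g) on the reactant side): -83.7 kJ/mol
(3) × 2 (scale by 2 for the 2 N2O5(g)): (2)·(+11.3) = +22.6 kJ/mol
ΔH_rxn = (-50.6) + (-83.7) + (+22.6) = -111.7 kJ/mol

ΔH_rxn = -111.7 kJ/mol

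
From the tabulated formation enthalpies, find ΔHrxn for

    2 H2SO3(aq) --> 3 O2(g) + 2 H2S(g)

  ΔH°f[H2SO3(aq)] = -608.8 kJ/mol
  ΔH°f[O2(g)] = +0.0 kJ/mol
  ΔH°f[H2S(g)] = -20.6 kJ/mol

ΔHrxn = 1176.4 kJ/mol

ΔH°rxn = Σ nΔHf°(products) − Σ nΔHf°(reactants).
Products: 3·(+0.0) + 2·(-20.6) = -41.2
Reactants: 2·(-608.8) = -1217.6
ΔHrxn = (-41.2) − (-1217.6) = 1176.4 kJ/mol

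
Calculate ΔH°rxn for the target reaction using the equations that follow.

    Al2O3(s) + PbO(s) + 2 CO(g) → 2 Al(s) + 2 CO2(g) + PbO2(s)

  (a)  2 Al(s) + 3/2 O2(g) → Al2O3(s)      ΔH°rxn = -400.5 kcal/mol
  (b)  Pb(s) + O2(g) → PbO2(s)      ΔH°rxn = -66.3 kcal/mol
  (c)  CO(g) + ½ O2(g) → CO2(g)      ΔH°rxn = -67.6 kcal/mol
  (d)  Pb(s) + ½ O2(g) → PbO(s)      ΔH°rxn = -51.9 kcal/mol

ΔH°rxn = 250.9 kcal/mol

(a) reversed: +400.5 kcal/mol
(b) as written: -66.3 kcal/mol
(c) × 2: (2)·(-67.6) = -135.2 kcal/mol
(d) reversed: +51.9 kcal/mol
Since enthalpy is a state function, ΔH°rxn = (+400.5) + (-66.3) + (-135.2) + (+51.9) = 250.9 kcal/mol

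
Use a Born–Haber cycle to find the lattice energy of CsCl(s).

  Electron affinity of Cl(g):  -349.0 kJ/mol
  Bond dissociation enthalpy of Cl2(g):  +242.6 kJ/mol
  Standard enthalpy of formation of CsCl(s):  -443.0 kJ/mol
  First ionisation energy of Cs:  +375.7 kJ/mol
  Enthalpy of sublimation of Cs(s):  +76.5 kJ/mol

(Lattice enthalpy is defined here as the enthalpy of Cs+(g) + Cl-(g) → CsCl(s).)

U = -667.5 kJ/mol

ΔHf° = 1·ΔHsub + 1·(ΣIE) + 1/2·D(Cl2) + 1·EA + U
-443.0 = 1·(+76.5) + 1·(+375.7) + 1/2·(+242.6) + 1·(-349.0) + U
U = -443.0 − (+224.5) = -667.5 kJ/mol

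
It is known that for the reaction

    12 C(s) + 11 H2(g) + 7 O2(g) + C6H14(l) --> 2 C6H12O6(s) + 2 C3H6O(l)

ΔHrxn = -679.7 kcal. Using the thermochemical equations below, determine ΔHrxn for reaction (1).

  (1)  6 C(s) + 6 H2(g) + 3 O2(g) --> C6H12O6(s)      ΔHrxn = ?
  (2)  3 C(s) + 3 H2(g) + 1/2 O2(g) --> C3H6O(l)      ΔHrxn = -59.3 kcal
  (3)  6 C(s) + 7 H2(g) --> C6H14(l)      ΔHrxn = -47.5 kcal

(1) × 2: contributes 2·x
(2) × 2: (2)·(-59.3) = -118.6 kcal
(3) reversed: +47.5 kcal
-679.7 = (-118.6) + (+47.5) + 2·x
x = (-679.7 − (-71.1)) / (2) = -304.3 kcal

ΔHrxn = -304.3 kcal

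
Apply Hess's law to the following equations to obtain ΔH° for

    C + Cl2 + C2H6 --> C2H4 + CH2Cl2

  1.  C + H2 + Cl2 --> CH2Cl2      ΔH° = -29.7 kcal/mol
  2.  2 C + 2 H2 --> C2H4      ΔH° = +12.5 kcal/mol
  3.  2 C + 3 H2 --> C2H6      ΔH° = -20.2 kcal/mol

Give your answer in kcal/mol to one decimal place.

ΔH° = 3.0 kcal/mol

eq. 1 as written (CH2Cl2 already on the product side): -29.7 kcal/mol
eq. 2 as written (C2H4 already on the product side): +12.5 kcal/mol
eq. 3 reversed (C2H6 must end up as a reactant): +20.2 kcal/mol
ΔH° = (-29.7) + (+12.5) + (+20.2) = 3.0 kcal/mol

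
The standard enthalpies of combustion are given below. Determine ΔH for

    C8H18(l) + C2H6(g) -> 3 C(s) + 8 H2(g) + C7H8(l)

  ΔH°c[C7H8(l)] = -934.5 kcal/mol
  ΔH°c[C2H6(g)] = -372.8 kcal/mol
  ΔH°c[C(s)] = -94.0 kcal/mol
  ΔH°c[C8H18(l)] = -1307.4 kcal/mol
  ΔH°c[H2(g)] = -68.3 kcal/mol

ΔH = 82.7 kcal/mol

With combustion enthalpies, reactants minus products:
= [1·(-1307.4) + 1·(-372.8)] − [3·(-94.0) + 8·(-68.3) + 1·(-934.5)]
= 82.7 kcal/mol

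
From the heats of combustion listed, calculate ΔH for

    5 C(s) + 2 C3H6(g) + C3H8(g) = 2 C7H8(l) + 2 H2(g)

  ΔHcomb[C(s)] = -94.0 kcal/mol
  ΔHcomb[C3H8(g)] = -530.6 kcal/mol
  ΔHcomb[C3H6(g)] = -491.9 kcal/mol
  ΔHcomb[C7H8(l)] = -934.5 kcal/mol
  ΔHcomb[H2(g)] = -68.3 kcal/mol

Using ΔH = Σ nΔHc°(reactants) − Σ nΔHc°(products):
= [5·(-94.0) + 2·(-491.9) + 1·(-530.6)] − [2·(-934.5) + 2·(-68.3)]
= 21.2 kcal/mol

ΔH = 21.2 kcal/mol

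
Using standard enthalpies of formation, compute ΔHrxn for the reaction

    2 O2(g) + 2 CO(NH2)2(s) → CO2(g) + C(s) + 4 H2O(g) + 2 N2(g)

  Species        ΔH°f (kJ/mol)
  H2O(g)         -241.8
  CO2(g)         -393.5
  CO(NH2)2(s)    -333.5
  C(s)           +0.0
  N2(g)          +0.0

ΔHrxn = -693.7 kJ/mol

ΔH°rxn = Σ nΔHf°(products) − Σ nΔHf°(reactants).
Products: 1·(-393.5) + 1·(+0.0) + 4·(-241.8) + 2·(+0.0) = -1360.7
Reactants: 2·(+0.0) + 2·(-333.5) = -667.0
ΔHrxn = (-1360.7) − (-667.0) = -693.7 kJ/mol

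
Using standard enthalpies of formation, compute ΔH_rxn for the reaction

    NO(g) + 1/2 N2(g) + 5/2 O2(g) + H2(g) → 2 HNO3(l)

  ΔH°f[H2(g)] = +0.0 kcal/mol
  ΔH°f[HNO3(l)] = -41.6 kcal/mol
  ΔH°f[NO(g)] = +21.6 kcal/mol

ΔH_rxn = -104.8 kcal/mol

Products: 2·(-41.6) = -83.2
Reactants: 1·(+21.6) + 1/2·(+0.0) + 5/2·(+0.0) + 1·(+0.0) = +21.6
ΔH_rxn = (-83.2) − (+21.6) = -104.8 kcal/mol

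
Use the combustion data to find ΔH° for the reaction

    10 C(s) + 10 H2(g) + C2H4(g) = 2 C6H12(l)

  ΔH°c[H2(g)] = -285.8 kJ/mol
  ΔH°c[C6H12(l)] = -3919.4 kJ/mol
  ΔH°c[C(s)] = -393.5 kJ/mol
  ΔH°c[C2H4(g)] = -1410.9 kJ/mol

ΔH° = -365.1 kJ/mol

Using ΔH = Σ nΔHc°(reactants) − Σ nΔHc°(products):
= [10·(-393.5) + 10·(-285.8) + 1·(-1410.9)] − [2·(-3919.4)]
= -365.1 kJ/mol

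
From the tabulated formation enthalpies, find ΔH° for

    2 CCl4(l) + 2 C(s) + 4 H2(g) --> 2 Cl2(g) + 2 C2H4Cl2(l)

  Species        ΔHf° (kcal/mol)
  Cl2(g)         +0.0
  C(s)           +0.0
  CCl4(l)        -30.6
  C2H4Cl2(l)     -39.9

ΔH° = -18.6 kcal/mol

ΔH°rxn = Σ nΔHf°(products) − Σ nΔHf°(reactants).
Products: 2·(+0.0) + 2·(-39.9) = -79.8
Reactants: 2·(-30.6) + 2·(+0.0) + 4·(+0.0) = -61.2
ΔH° = (-79.8) − (-61.2) = -18.6 kcal/mol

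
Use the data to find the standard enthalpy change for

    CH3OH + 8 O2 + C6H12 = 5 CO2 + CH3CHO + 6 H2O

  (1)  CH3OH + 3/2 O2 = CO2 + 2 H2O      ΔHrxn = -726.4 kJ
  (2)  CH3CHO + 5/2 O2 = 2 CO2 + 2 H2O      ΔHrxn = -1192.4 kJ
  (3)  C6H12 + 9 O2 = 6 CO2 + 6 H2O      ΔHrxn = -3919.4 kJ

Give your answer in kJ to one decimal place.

(1) as written: -726.4 kJ
(2) reversed: +1192.4 kJ
(3) as written: -3919.4 kJ
ΔHrxn = (-726.4) + (+1192.4) + (-3919.4) = -3453.4 kJ

ΔHrxn = -3453.4 kJ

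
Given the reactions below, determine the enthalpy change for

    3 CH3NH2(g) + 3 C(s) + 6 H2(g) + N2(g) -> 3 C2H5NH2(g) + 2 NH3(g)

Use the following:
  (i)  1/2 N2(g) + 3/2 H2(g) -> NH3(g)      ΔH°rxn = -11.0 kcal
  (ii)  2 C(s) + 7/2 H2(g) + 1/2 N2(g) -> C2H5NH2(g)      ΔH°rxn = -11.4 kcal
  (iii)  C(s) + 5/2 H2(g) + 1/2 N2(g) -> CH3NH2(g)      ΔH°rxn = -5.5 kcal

(i) × 2 (×2 to match 2 NH3(g) in the target): (2)·(-11.0) = -22.0 kcal
(ii) × 3 (×3 to match 3 C2H5NH2(g) in the target): (3)·(-11.4) = -34.2 kcal
(iii) reversed and × 3 (CH3NH2(g) must end up as a reactant; scale by 3 for the 3 CH3NH2(g)): (-3)·(-5.5) = +16.5 kcal
ΔH°rxn = (-22.0) + (-34.2) + (+16.5) = -39.7 kcal

ΔH°rxn = -39.7 kcal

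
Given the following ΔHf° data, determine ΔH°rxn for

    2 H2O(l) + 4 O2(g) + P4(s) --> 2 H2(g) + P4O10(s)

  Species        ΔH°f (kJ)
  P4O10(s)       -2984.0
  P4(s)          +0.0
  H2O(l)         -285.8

ΔH°rxn = Σ nΔHf°(products) − Σ nΔHf°(reactants).
Products: 2·(+0.0) + 1·(-2984.0) = -2984.0
Reactants: 2·(-285.8) + 4·(+0.0) + 1·(+0.0) = -571.6
ΔH°rxn = (-2984.0) − (-571.6) = -2412.4 kJ

ΔH°rxn = -2412.4 kJ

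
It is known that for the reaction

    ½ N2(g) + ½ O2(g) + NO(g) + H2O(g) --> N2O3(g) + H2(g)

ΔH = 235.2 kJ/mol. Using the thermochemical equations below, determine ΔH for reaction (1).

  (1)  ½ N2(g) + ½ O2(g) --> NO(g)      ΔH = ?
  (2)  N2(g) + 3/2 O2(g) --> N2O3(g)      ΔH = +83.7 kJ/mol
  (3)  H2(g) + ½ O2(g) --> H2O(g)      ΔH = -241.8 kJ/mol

(1) reversed (reverse to put NO(g) on the reactant side): contributes −x
(2) as written (N2O3(g) already on the product side): +83.7 kJ/mol
(3) reversed (reverse to put H2O(g) on the reactant side): +241.8 kJ/mol
+235.2 = (+83.7) + (+241.8) − x
x = (+235.2 − (+325.5)) / (-1) = 90.3 kJ/mol

ΔH = 90.3 kJ/mol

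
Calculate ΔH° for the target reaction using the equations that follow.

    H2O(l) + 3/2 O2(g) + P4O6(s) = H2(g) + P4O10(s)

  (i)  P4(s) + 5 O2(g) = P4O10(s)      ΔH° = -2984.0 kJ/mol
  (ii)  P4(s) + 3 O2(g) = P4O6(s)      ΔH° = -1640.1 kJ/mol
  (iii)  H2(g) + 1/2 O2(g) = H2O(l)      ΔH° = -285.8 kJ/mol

ΔH° = -1058.1 kJ/mol

(i) as written: -2984.0 kJ/mol
(ii) reversed: +1640.1 kJ/mol
(iii) reversed: +285.8 kJ/mol
Combining the equations, ΔH° = (1)·(-2984.0) + (-1)·(-1640.1) + (-1)·(-285.8) = -1058.1 kJ/mol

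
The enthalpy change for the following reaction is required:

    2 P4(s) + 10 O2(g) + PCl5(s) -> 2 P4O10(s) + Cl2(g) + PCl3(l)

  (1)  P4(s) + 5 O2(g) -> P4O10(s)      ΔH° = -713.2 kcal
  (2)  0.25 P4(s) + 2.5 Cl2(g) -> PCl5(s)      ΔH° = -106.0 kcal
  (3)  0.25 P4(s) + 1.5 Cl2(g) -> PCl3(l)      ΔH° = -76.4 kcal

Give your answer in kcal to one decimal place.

ΔH° = -1396.8 kcal

(1) × 2 (scale by 2 for the 2 P4O10(s)): (2)·(-713.2) = -1426.4 kcal
(2) reversed (PCl5(s) must end up as a reactant): +106.0 kcal
(3) as written (PCl3(l) already on the product side): -76.4 kcal
Summing the manipulated equations, ΔH° = (2)·(-713.2) + (-1)·(-106.0) + (1)·(-76.4) = -1396.8 kcal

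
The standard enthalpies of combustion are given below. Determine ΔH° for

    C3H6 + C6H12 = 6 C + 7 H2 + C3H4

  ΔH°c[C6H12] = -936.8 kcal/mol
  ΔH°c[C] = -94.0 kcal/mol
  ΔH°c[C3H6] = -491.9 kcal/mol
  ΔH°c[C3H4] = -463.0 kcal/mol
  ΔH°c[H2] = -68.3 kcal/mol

ΔH° = 76.4 kcal/mol

Using ΔH = Σ nΔHc°(reactants) − Σ nΔHc°(products):
= [1·(-491.9) + 1·(-936.8)] − [6·(-94.0) + 7·(-68.3) + 1·(-463.0)]
= 76.4 kcal/mol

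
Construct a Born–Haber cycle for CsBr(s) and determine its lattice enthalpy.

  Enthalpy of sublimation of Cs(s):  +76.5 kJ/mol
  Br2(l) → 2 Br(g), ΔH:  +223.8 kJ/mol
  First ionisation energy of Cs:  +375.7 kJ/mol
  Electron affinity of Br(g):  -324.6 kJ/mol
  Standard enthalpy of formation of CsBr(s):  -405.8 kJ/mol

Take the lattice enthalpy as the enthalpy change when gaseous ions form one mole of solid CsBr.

ΔHf° = 1·ΔHsub + 1·(ΣIE) + 1/2·D(Br2) + 1·EA + U
-405.8 = 1·(+76.5) + 1·(+375.7) + 1/2·(+223.8) + 1·(-324.6) + U
U = -405.8 − (+239.5) = -645.3 kJ/mol

U = -645.3 kJ/mol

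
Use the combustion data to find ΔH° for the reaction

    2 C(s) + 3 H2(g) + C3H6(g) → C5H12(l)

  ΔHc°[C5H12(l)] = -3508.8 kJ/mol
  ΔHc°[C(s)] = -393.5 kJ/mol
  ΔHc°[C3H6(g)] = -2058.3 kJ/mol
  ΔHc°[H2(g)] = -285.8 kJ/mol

ΔH° = -193.9 kJ/mol

Using ΔH = Σ nΔHc°(reactants) − Σ nΔHc°(products):
= [2·(-393.5) + 3·(-285.8) + 1·(-2058.3)] − [1·(-3508.8)]
= -193.9 kJ/mol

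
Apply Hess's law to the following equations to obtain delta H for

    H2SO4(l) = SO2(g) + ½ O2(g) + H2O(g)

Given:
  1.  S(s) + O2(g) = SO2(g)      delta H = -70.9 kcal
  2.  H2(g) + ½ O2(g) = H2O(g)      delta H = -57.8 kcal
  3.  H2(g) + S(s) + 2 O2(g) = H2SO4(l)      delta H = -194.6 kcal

delta H = 65.9 kcal

eq. 1 as written: -70.9 kcal
eq. 2 as written: -57.8 kcal
eq. 3 reversed: +194.6 kcal
Combining the equations, delta H = (-70.9) + (-57.8) + (+194.6) = 65.9 kcal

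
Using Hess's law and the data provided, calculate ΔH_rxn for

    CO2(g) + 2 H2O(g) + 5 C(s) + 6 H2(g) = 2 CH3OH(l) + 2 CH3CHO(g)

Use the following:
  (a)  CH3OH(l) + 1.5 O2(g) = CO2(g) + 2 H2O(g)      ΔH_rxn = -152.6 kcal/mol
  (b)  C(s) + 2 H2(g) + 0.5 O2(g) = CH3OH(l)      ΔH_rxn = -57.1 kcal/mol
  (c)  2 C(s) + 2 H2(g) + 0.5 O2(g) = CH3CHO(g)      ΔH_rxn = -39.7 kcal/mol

(a) reversed: +152.6 kcal/mol
(b) as written: -57.1 kcal/mol
(c) × 2: (2)·(-39.7) = -79.4 kcal/mol
Combining the equations, ΔH_rxn = (+152.6) + (-57.1) + (-79.4) = 16.1 kcal/mol

ΔH_rxn = 16.1 kcal/mol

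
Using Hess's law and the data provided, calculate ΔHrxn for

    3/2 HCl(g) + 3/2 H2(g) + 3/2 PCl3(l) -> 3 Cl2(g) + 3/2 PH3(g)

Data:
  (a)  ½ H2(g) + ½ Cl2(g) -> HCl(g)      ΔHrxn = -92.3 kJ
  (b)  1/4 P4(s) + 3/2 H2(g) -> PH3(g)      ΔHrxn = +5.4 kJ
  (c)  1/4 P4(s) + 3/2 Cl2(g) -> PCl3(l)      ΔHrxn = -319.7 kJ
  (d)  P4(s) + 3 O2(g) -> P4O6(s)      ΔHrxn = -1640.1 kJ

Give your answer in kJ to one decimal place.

ΔHrxn = 626.1 kJ

(a) reversed and × 3/2: (-3/2)·(-92.3) = +138.45 kJ
(b) × 3/2: (3/2)·(+5.4) = +8.1 kJ
(c) reversed and × 3/2: (-3/2)·(-319.7) = +479.55 kJ
(d): not needed.
ΔHrxn = (-3/2)·(-92.3) + (3/2)·(+5.4) + (-3/2)·(-319.7) = 626.1 kJ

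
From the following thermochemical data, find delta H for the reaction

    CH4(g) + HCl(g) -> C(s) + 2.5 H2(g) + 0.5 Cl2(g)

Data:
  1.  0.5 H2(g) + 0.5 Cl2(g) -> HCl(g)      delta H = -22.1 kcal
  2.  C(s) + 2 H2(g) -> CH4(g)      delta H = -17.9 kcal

delta H = 40.0 kcal

eq. 1 reversed (HCl(g) must end up as a reactant): +22.1 kcal
eq. 2 reversed (reverse to put CH4(g) on the reactant side): +17.9 kcal
delta H = (-1)·(-22.1) + (-1)·(-17.9) = 40.0 kcal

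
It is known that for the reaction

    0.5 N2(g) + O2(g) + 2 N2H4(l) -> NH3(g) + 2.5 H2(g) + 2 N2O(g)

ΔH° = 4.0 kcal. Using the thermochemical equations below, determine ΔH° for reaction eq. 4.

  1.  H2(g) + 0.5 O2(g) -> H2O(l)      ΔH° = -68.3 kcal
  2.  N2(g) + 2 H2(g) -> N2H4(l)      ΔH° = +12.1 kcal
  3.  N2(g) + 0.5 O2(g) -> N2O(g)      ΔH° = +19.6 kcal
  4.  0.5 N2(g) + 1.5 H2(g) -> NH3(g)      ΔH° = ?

eq. 1: not needed (H2O(l) appears nowhere else).
eq. 2 reversed and × 2 (reverse to put N2H4(l) on the reactant side; ×2 to match 2 N2H4(l) in the target): (-2)·(+12.1) = -24.2 kcal
eq. 3 × 2 (scale by 2 for the 2 N2O(g)): (2)·(+19.6) = +39.2 kcal
eq. 4 as written (NH3(g) already on the product side): contributes x
+4.0 = (-24.2) + (+39.2) + x
x = (+4.0 − (+15.0)) / (1) = -11.0 kcal

ΔH° = -11.0 kcal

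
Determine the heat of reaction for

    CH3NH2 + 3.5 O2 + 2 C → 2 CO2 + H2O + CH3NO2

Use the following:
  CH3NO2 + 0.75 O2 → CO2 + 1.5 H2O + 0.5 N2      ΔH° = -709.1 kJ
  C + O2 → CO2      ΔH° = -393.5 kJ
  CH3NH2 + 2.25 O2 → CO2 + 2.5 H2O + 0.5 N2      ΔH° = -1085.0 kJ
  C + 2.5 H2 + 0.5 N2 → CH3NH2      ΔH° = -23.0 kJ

equation 1 reversed: +709.1 kJ
equation 2 × 2: (2)·(-393.5) = -787.0 kJ
equation 3 as written: -1085.0 kJ
equation 4: not needed.
Combining the equations, ΔH° = (+709.1) + (-787.0) + (-1085.0) = -1162.9 kJ

ΔH° = -1162.9 kJ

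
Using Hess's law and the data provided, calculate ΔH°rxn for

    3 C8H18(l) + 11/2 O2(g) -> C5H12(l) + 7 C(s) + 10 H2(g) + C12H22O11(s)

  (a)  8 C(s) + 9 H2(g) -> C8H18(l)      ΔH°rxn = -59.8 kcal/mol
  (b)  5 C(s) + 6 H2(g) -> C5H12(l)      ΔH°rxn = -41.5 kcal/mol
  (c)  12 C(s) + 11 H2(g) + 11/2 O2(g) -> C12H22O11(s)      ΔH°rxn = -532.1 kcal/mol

ΔH°rxn = -394.2 kcal/mol

(a) reversed and × 3: (-3)·(-59.8) = +179.4 kcal/mol
(b) as written: -41.5 kcal/mol
(c) as written: -532.1 kcal/mol
Since enthalpy is a state function, ΔH°rxn = (+179.4) + (-41.5) + (-532.1) = -394.2 kcal/mol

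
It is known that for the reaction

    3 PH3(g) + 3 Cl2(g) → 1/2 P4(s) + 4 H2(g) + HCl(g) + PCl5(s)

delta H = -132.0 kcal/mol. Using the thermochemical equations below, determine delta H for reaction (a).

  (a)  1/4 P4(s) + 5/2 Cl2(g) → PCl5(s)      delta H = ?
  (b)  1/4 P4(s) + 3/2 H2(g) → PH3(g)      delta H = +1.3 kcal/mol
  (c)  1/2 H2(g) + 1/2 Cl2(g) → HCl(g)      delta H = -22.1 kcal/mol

(a) as written: contributes x
(b) reversed and × 3: (-3)·(+1.3) = -3.9 kcal/mol
(c) as written: -22.1 kcal/mol
-132.0 = (-3.9) + (-22.1) + x
x = (-132.0 − (-26.0)) / (1) = -106.0 kcal/mol

delta H = -106.0 kcal/mol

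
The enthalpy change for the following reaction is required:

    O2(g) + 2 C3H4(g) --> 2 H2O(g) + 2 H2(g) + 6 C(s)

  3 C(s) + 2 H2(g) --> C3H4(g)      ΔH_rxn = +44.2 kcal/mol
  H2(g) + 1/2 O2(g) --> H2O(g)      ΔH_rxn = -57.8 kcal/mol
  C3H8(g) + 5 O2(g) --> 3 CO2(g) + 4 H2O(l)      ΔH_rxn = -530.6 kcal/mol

equation 1 reversed and × 2 (C3H4(g) must end up as a reactant; ×2 to match 2 C3H4(g) in the target): (-2)·(+44.2) = -88.4 kcal/mol
equation 2 × 2 (scale by 2 for the 2 H2O(g)): (2)·(-57.8) = -115.6 kcal/mol
equation 3: not needed (CO2(g) appears nowhere else).
Since enthalpy is a state function, ΔH_rxn = (-88.4) + (-115.6) = -204.0 kcal/mol

ΔH_rxn = -204.0 kcal/mol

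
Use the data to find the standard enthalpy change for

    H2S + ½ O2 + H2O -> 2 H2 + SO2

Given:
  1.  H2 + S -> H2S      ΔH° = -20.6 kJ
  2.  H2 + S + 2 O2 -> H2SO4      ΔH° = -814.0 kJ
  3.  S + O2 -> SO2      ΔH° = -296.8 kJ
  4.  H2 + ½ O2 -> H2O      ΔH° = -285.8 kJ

eq. 1 reversed (H2S must end up as a reactant): +20.6 kJ
eq. 2: not needed (H2SO4 appears nowhere else).
eq. 3 as written (SO2 already on the product side): -296.8 kJ
eq. 4 reversed (reverse to put H2O on the reactant side): +285.8 kJ
Since enthalpy is a state function, ΔH° = (-1)·(-20.6) + (1)·(-296.8) + (-1)·(-285.8) = 9.6 kJ

ΔH° = 9.6 kJ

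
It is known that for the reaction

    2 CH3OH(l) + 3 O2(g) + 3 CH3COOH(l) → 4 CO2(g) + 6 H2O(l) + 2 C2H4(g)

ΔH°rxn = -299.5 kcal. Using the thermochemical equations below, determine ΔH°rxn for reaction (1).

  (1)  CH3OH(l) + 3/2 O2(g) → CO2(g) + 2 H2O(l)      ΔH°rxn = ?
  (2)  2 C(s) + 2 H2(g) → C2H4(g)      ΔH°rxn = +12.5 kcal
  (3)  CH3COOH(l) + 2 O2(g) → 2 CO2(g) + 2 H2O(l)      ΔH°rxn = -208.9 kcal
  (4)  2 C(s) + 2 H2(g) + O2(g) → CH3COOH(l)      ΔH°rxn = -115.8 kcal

(1) × 2 (scale by 2 for the 2 CH3OH(l)): contributes 2·x
(2) × 2 (×2 to match 2 C2H4(g) in the target): (2)·(+12.5) = +25.0 kcal
(3) as written: -208.9 kcal
(4) reversed and × 2: (-2)·(-115.8) = +231.6 kcal
-299.5 = (+25.0) + (-208.9) + (+231.6) + 2·x
x = (-299.5 − (+47.7)) / (2) = -173.6 kcal

ΔH°rxn = -173.6 kcal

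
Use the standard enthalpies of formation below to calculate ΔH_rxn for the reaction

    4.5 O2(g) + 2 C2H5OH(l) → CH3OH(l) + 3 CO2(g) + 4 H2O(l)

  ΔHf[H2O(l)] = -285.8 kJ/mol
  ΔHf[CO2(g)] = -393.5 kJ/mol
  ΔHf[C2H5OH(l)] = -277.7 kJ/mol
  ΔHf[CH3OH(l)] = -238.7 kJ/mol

ΔH_rxn = -2007.0 kJ/mol

Products: 1·(-238.7) + 3·(-393.5) + 4·(-285.8) = -2562.4
Reactants: 9/2·(+0.0) + 2·(-277.7) = -555.4
ΔH_rxn = (-2562.4) − (-555.4) = -2007.0 kJ/mol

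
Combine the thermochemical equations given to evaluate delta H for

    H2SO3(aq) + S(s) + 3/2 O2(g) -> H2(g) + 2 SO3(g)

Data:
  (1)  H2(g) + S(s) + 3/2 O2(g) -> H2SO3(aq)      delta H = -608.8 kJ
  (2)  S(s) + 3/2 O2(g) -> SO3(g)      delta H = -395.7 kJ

(1) reversed (H2SO3(aq) must end up as a reactant): +608.8 kJ
(2) × 2 (×2 to match 2 SO3(g) in the target): (2)·(-395.7) = -791.4 kJ
delta H = (-1)·(-608.8) + (2)·(-395.7) = -182.6 kJ

delta H = -182.6 kJ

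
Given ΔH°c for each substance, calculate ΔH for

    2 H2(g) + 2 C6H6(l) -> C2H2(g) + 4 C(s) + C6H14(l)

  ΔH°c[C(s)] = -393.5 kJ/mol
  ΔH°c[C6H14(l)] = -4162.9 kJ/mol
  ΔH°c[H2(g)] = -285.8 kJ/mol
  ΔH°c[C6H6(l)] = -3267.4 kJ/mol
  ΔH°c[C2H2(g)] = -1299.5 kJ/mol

Using ΔH = Σ nΔHc°(reactants) − Σ nΔHc°(products):
= [2·(-285.8) + 2·(-3267.4)] − [1·(-1299.5) + 4·(-393.5) + 1·(-4162.9)]
= -70.0 kJ/mol

ΔH = -70.0 kJ/mol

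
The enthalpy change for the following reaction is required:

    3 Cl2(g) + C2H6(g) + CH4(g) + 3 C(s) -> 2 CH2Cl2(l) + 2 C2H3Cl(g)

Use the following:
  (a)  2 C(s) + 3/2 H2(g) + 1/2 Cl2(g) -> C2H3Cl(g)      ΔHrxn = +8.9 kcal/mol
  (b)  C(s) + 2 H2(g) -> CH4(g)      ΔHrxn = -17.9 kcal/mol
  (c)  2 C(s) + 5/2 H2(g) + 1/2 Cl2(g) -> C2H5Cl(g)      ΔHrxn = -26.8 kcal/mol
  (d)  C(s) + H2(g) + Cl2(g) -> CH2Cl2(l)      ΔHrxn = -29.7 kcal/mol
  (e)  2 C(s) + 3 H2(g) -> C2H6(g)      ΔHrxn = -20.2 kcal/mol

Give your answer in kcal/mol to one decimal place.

ΔHrxn = -3.5 kcal/mol

(a) × 2 (×2 to match 2 C2H3Cl(g) in the target): (2)·(+8.9) = +17.8 kcal/mol
(b) reversed (CH4(g) must end up as a reactant): +17.9 kcal/mol
(c): not needed (C2H5Cl(g) appears nowhere else).
(d) × 2 (×2 to match 2 CH2Cl2(l) in the target): (2)·(-29.7) = -59.4 kcal/mol
(e) reversed (C2H6(g) must end up as a reactant): +20.2 kcal/mol
Summing the manipulated equations, ΔHrxn = (2)·(+8.9) + (-1)·(-17.9) + (2)·(-29.7) + (-1)·(-20.2) = -3.5 kcal/mol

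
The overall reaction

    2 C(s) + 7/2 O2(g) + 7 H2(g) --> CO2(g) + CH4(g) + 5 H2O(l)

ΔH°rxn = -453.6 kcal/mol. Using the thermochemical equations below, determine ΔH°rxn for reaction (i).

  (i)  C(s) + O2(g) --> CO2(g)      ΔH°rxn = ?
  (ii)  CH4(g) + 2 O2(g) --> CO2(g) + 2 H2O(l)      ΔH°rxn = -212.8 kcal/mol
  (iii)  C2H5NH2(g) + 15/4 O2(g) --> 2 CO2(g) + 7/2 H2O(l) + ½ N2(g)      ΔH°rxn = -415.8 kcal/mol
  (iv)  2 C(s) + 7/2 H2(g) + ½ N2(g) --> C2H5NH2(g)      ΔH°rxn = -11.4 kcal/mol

ΔH°rxn = -94.0 kcal/mol

(i) reversed and × 2: contributes −2·x
(ii) reversed (reverse to put CH4(g) on the product side): +212.8 kcal/mol
(iii) × 2: (2)·(-415.8) = -831.6 kcal/mol
(iv) × 2 (×2 to match 7 H2(g) in the target): (2)·(-11.4) = -22.8 kcal/mol
-453.6 = (+212.8) + (-831.6) + (-22.8) − 2·x
x = (-453.6 − (-641.6)) / (-2) = -94.0 kcal/mol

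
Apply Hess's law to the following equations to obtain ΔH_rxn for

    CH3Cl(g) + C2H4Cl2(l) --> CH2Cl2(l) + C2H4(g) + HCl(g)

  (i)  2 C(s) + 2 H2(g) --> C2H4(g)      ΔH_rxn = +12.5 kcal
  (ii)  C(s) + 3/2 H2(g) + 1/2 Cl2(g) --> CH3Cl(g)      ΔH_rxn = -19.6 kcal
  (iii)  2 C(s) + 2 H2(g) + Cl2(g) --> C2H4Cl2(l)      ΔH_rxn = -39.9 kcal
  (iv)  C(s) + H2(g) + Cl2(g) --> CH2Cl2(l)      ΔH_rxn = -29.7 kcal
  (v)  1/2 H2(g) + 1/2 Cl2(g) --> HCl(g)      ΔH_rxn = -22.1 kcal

(i) as written: +12.5 kcal
(ii) reversed: +19.6 kcal
(iii) reversed: +39.9 kcal
(iv) as written: -29.7 kcal
(v) as written: -22.1 kcal
ΔH_rxn = (+12.5) + (+19.6) + (+39.9) + (-29.7) + (-22.1) = 20.2 kcal

ΔH_rxn = 20.2 kcal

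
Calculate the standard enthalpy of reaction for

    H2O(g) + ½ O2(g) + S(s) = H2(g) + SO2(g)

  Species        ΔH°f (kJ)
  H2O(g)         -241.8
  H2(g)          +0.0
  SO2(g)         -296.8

Products: 1·(+0.0) + 1·(-296.8) = -296.8
Reactants: 1·(-241.8) + 1/2·(+0.0) + 1·(+0.0) = -241.8
ΔHrxn = (-296.8) − (-241.8) = -55.0 kJ

ΔHrxn = -55.0 kJ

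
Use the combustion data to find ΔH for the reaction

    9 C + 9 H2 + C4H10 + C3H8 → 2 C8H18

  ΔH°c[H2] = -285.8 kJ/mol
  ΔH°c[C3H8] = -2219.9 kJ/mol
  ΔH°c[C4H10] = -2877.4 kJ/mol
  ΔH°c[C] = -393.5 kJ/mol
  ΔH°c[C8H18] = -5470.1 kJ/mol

ΔH = -270.8 kJ/mol

Using ΔH = Σ nΔHc°(reactants) − Σ nΔHc°(products):
= [9·(-393.5) + 9·(-285.8) + 1·(-2877.4) + 1·(-2219.9)] − [2·(-5470.1)]
= -270.8 kJ/mol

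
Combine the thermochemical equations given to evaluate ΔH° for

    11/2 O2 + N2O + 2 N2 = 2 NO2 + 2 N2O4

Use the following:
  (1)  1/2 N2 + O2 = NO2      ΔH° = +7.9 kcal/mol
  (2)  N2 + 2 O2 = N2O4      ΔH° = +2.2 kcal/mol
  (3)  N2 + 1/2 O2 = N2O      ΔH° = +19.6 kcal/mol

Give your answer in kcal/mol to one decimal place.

(1) × 2: (2)·(+7.9) = +15.8 kcal/mol
(2) × 2: (2)·(+2.2) = +4.4 kcal/mol
(3) reversed: -19.6 kcal/mol
Combining the equations, ΔH° = (2)·(+7.9) + (2)·(+2.2) + (-1)·(+19.6) = 0.6 kcal/mol

ΔH° = 0.6 kcal/mol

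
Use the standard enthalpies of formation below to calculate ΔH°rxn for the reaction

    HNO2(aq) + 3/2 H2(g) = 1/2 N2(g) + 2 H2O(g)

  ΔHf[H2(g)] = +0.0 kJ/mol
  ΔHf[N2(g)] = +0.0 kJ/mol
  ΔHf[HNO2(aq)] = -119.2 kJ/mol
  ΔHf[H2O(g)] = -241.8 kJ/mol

ΔH°rxn = Σ nΔHf°(products) − Σ nΔHf°(reactants).
Products: 1/2·(+0.0) + 2·(-241.8) = -483.6
Reactants: 1·(-119.2) + 3/2·(+0.0) = -119.2
ΔH°rxn = (-483.6) − (-119.2) = -364.4 kJ/mol

ΔH°rxn = -364.4 kJ/mol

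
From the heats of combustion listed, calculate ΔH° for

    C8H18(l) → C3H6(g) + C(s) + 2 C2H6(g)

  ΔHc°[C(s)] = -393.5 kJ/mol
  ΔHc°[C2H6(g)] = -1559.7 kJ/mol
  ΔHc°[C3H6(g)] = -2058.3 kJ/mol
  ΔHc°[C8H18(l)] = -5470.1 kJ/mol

Using ΔH = Σ nΔHc°(reactants) − Σ nΔHc°(products):
= [1·(-5470.1)] − [1·(-2058.3) + 1·(-393.5) + 2·(-1559.7)]
= 101.1 kJ/mol

ΔH° = 101.1 kJ/mol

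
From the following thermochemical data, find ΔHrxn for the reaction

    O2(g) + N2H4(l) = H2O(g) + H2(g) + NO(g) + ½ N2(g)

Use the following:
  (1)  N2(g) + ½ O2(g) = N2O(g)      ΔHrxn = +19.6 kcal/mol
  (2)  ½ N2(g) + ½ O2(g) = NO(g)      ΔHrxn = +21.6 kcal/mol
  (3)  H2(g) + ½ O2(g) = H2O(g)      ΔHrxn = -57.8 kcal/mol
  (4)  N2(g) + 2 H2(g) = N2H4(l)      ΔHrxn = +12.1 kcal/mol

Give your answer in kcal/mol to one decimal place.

ΔHrxn = -48.3 kcal/mol

(1): not needed.
(2) as written: +21.6 kcal/mol
(3) as written: -57.8 kcal/mol
(4) reversed: -12.1 kcal/mol
ΔHrxn = (+21.6) + (-57.8) + (-12.1) = -48.3 kcal/mol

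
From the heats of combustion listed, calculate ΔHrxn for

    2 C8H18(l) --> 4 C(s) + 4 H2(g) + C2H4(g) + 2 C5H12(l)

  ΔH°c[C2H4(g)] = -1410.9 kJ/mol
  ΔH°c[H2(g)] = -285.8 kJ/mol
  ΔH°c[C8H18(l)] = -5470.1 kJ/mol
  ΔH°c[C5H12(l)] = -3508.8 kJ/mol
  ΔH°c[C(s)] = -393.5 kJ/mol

ΔHrxn = 205.5 kJ/mol

Using ΔH = Σ nΔHc°(reactants) − Σ nΔHc°(products):
= [2·(-5470.1)] − [4·(-393.5) + 4·(-285.8) + 1·(-1410.9) + 2·(-3508.8)]
= 205.5 kJ/mol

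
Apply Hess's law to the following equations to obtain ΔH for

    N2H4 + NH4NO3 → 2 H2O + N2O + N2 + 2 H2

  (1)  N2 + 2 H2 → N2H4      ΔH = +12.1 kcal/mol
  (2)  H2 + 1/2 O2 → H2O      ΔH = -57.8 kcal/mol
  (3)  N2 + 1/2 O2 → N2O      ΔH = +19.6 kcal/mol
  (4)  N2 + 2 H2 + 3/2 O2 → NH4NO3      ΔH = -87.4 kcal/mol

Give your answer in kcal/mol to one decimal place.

(1) reversed (N2H4 must end up as a reactant): -12.1 kcal/mol
(2) × 2 (×2 to match 2 H2O in the target): (2)·(-57.8) = -115.6 kcal/mol
(3) as written (N2O already on the product side): +19.6 kcal/mol
(4) reversed (NH4NO3 must end up as a reactant): +87.4 kcal/mol
Since enthalpy is a state function, ΔH = (-1)·(+12.1) + (2)·(-57.8) + (1)·(+19.6) + (-1)·(-87.4) = -20.7 kcal/mol

ΔH = -20.7 kcal/mol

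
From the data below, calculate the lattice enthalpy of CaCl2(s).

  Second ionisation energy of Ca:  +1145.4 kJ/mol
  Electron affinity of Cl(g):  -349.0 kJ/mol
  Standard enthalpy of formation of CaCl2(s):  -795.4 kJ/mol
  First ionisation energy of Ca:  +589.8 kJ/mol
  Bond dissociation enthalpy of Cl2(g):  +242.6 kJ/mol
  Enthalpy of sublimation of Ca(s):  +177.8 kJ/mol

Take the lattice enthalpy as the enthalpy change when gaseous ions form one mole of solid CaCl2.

U = -2253.0 kJ/mol

ΔHf° = 1·ΔHsub + 1·(ΣIE) + 1·D(Cl2) + 2·EA + U
-795.4 = 1·(+177.8) + 1·(+1735.2) + 1·(+242.6) + 2·(-349.0) + U
U = -795.4 − (+1457.6) = -2253.0 kJ/mol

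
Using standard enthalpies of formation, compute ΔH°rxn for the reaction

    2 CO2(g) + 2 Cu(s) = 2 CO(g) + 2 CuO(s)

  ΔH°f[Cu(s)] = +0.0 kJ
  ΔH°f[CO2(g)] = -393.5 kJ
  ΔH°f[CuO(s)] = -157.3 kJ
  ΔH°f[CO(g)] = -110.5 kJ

ΔH°rxn = 251.4 kJ

ΔH°rxn = Σ nΔHf°(products) − Σ nΔHf°(reactants).
Products: 2·(-110.5) + 2·(-157.3) = -535.6
Reactants: 2·(-393.5) + 2·(+0.0) = -787.0
ΔH°rxn = (-535.6) − (-787.0) = 251.4 kJ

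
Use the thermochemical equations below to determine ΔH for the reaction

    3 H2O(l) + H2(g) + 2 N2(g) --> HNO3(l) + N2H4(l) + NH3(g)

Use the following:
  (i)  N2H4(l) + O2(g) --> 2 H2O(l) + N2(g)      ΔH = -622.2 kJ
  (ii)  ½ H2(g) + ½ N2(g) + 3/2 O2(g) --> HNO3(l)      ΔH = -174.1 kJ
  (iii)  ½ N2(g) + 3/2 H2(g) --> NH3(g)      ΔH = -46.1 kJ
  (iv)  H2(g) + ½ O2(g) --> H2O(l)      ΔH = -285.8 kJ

(i) reversed (N2H4(l) must end up as a product): +622.2 kJ
(ii) as written (HNO3(l) already on the product side): -174.1 kJ
(iii) as written (NH3(g) already on the product side): -46.1 kJ
(iv) reversed: +285.8 kJ
Since enthalpy is a state function, ΔH = (-1)·(-622.2) + (1)·(-174.1) + (1)·(-46.1) + (-1)·(-285.8) = 687.8 kJ

ΔH = 687.8 kJ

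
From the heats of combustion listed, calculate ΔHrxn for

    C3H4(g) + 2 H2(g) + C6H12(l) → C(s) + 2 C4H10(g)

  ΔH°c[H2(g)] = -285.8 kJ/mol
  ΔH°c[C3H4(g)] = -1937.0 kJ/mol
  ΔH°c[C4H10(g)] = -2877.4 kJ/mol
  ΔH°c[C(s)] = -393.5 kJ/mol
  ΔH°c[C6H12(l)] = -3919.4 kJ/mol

ΔHrxn = -279.7 kJ/mol

Using ΔH = Σ nΔHc°(reactants) − Σ nΔHc°(products):
= [1·(-1937.0) + 2·(-285.8) + 1·(-3919.4)] − [1·(-393.5) + 2·(-2877.4)]
= -279.7 kJ/mol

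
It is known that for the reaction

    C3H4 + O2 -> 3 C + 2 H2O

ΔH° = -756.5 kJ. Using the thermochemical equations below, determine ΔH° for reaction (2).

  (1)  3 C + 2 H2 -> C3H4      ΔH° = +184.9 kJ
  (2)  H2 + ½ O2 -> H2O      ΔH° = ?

ΔH° = -285.8 kJ

(1) reversed (reverse to put C3H4 on the reactant side): -184.9 kJ
(2) × 2 (scale by 2 for the 2 H2O): contributes 2·x
-756.5 = (-184.9) + 2·x
x = (-756.5 − (-184.9)) / (2) = -285.8 kJ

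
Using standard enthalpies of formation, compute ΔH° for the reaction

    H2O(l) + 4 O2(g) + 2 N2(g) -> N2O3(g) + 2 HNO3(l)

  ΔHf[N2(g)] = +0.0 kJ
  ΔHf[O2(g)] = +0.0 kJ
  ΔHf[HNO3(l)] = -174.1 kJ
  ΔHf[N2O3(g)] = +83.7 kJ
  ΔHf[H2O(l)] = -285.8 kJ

ΔH° = 21.3 kJ

Products: 1·(+83.7) + 2·(-174.1) = -264.5
Reactants: 1·(-285.8) + 4·(+0.0) + 2·(+0.0) = -285.8
ΔH° = (-264.5) − (-285.8) = 21.3 kJ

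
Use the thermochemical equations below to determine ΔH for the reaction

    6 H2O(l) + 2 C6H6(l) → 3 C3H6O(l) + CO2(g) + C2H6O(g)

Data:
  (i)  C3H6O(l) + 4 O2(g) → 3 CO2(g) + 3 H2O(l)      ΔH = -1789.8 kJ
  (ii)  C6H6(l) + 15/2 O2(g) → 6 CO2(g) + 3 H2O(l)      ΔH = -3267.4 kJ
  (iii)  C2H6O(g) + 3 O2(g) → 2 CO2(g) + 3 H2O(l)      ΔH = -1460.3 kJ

(i) reversed and × 3 (C3H6O(l) must end up as a product; ×3 to match 3 C3H6O(l) in the target): (-3)·(-1789.8) = +5369.4 kJ
(ii) × 2 (scale by 2 for the 2 C6H6(l)): (2)·(-3267.4) = -6534.8 kJ
(iii) reversed (C2H6O(g) must end up as a product): +1460.3 kJ
Since enthalpy is a state function, ΔH = (-3)·(-1789.8) + (2)·(-3267.4) + (-1)·(-1460.3) = 294.9 kJ

ΔH = 294.9 kJ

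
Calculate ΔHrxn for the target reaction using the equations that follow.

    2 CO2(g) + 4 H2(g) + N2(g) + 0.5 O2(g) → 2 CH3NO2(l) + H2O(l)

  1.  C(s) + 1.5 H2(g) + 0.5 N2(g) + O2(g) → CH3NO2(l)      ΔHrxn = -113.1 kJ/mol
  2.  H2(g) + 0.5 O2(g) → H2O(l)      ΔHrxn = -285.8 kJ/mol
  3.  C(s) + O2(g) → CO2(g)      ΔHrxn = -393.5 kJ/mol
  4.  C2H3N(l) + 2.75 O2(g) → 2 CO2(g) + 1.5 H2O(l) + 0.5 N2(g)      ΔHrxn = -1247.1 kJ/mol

eq. 1 × 2 (×2 to match 2 CH3NO2(l) in the target): (2)·(-113.1) = -226.2 kJ/mol
eq. 2 as written: -285.8 kJ/mol
eq. 3 reversed and × 2: (-2)·(-393.5) = +787.0 kJ/mol
eq. 4: not needed (C2H3N(l) appears nowhere else).
Summing the manipulated equations, ΔHrxn = (-226.2) + (-285.8) + (+787.0) = 275.0 kJ/mol

ΔHrxn = 275.0 kJ/mol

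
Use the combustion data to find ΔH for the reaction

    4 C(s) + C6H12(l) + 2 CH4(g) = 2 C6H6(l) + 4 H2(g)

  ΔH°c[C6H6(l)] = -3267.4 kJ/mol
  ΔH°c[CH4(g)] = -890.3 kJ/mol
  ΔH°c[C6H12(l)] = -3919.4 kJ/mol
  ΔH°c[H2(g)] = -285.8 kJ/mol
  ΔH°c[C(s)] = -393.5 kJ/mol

Using ΔH = Σ nΔHc°(reactants) − Σ nΔHc°(products):
= [4·(-393.5) + 1·(-3919.4) + 2·(-890.3)] − [2·(-3267.4) + 4·(-285.8)]
= 404.0 kJ/mol

ΔH = 404.0 kJ/mol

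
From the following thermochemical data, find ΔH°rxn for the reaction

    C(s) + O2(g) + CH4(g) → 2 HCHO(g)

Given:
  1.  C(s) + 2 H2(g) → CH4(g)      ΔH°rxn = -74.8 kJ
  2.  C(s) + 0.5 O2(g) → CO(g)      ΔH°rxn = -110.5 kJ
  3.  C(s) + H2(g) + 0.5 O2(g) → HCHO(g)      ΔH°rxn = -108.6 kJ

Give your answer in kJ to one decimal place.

ΔH°rxn = -142.4 kJ

eq. 1 reversed: +74.8 kJ
eq. 2: not needed.
eq. 3 × 2: (2)·(-108.6) = -217.2 kJ
Summing the manipulated equations, ΔH°rxn = (-1)·(-74.8) + (2)·(-108.6) = -142.4 kJ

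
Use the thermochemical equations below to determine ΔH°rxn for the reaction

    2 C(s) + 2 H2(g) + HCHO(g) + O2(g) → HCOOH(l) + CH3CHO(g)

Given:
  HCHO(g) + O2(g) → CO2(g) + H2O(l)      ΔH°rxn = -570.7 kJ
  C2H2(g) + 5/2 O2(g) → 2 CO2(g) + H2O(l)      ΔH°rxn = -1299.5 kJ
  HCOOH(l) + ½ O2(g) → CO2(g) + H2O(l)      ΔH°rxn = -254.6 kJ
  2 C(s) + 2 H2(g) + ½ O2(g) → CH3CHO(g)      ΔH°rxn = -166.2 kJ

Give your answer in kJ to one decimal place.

equation 1 as written: -570.7 kJ
equation 2: not needed.
equation 3 reversed: +254.6 kJ
equation 4 as written: -166.2 kJ
ΔH°rxn = (-570.7) + (+254.6) + (-166.2) = -482.3 kJ

ΔH°rxn = -482.3 kJ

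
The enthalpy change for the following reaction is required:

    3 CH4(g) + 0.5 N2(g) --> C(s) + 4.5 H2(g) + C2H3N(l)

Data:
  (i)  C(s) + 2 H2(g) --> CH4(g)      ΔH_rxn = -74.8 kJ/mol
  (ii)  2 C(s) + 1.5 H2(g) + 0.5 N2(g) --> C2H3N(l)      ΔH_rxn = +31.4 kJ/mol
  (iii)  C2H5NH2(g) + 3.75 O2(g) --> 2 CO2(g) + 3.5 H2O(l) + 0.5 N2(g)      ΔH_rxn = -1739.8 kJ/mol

ΔH_rxn = 255.8 kJ/mol

(i) reversed and × 3: (-3)·(-74.8) = +224.4 kJ/mol
(ii) as written: +31.4 kJ/mol
(iii): not needed.
ΔH_rxn = (+224.4) + (+31.4) = 255.8 kJ/mol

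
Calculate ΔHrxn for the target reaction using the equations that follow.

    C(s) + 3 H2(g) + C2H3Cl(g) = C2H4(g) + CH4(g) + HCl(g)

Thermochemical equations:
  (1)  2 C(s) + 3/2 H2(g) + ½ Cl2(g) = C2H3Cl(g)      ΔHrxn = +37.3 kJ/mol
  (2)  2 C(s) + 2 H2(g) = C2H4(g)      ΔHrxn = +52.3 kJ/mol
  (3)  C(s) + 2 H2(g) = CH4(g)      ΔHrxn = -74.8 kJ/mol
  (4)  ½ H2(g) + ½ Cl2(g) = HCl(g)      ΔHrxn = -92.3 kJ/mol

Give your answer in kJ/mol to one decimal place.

ΔHrxn = -152.1 kJ/mol

(1) reversed (C2H3Cl(g) must end up as a reactant): -37.3 kJ/mol
(2) as written (C2H4(g) already on the product side): +52.3 kJ/mol
(3) as written (CH4(g) already on the product side): -74.8 kJ/mol
(4) as written (HCl(g) already on the product side): -92.3 kJ/mol
Combining the equations, ΔHrxn = (-1)·(+37.3) + (1)·(+52.3) + (1)·(-74.8) + (1)·(-92.3) = -152.1 kJ/mol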